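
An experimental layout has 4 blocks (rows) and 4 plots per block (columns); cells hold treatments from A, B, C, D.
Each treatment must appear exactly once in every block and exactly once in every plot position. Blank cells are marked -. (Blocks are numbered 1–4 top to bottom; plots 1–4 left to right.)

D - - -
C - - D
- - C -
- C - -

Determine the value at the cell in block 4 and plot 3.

Block 4, plot 3 is narrowed to {A, B, D}.
If it were A, then block 2, plot 3 would be left with no valid symbol.
If it were B, then block 2, plot 3 would be left with no valid symbol.
So block 4, plot 3 must be D.

D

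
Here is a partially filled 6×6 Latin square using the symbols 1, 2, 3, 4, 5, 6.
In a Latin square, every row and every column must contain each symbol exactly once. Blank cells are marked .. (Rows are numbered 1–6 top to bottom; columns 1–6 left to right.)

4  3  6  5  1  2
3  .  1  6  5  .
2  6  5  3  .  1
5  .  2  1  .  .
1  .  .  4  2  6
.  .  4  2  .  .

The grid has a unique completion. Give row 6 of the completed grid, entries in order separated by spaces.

Row 6, column 1: row 6 has {2, 4} and column 1 has {1, 2, 3, 4, 5}, leaving only 6.
Row 6, column 5: row 6 has {2, 4, 6} and column 5 has {1, 2, 5}, leaving only 3.
Row 6, column 6: row 6 has {2, 3, 4, 6} and column 6 has {1, 2, 6}, leaving only 5.
Row 6, column 2: row 6 has {2, 3, 4, 5, 6} and column 2 has {3, 6}, leaving only 1.
So row 6 reads: 6 1 4 2 3 5.

6 1 4 2 3 5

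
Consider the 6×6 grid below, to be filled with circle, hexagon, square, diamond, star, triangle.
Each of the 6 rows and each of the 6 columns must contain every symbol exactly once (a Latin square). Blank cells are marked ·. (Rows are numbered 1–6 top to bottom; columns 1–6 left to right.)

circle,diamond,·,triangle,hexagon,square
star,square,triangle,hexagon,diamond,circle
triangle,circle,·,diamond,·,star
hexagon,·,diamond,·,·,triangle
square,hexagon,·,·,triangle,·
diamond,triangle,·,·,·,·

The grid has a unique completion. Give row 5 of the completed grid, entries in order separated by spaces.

Row 5, column 6: row 5 has {hexagon, square, triangle} and column 6 has {circle, square, star, triangle}, leaving only diamond.
Row 1, column 3: row 1 has {circle, hexagon, square, diamond, triangle} and column 3 has {diamond, triangle}, leaving only star.
Row 5, column 3: row 5 has {hexagon, square, diamond, triangle} and column 3 has {diamond, star, triangle}, leaving only circle.
Row 5, column 4: row 5 has {circle, hexagon, square, diamond, triangle} and column 4 has {hexagon, diamond, triangle}, leaving only star.
So row 5 reads: square hexagon circle star triangle diamond.

square hexagon circle star triangle diamond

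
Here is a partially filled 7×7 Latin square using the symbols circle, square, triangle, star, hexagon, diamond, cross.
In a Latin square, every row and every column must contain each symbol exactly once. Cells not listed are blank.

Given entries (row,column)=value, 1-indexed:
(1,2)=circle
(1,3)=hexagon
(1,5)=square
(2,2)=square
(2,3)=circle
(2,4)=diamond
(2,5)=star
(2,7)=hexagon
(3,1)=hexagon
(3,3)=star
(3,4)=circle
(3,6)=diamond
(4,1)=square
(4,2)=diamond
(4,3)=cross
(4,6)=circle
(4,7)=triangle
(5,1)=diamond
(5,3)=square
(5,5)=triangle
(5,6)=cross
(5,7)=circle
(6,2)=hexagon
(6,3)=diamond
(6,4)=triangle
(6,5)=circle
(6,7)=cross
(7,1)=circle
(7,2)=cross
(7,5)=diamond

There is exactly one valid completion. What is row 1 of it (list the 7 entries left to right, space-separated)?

Row 2, column 6: row 2 has {circle, square, star, hexagon, diamond} and column 6 has {circle, diamond, cross}, leaving only triangle.
Row 1, column 6: row 1 has {circle, square, hexagon} and column 6 has {circle, triangle, diamond, cross}, leaving only star.
Row 1, column 4: row 1 has {circle, square, star, hexagon} and column 4 has {circle, triangle, diamond}, leaving only cross.
Row 1, column 1: row 1 has {circle, square, star, hexagon, cross} and column 1 has {circle, square, hexagon, diamond}, leaving only triangle.
Row 1, column 7: row 1 has {circle, square, triangle, star, hexagon, cross} and column 7 has {circle, triangle, hexagon, cross}, leaving only diamond.
So row 1 reads: triangle circle hexagon cross square star diamond.

triangle circle hexagon cross square star diamond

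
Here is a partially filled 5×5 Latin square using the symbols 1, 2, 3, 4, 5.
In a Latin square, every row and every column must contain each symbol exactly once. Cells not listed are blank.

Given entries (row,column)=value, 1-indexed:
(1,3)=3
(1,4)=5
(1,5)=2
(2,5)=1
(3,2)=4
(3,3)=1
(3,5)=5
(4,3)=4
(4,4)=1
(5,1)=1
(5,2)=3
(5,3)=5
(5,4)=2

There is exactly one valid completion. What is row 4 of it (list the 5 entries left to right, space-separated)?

5 2 4 1 3

Row 4, column 5: row 4 has {1, 4} and column 5 has {1, 2, 5}, leaving only 3.
Row 1, column 1: row 1 has {2, 3, 5} and column 1 has {1}, leaving only 4.
Row 1, column 2: row 1 has {2, 3, 4, 5} and column 2 has {3, 4}, leaving only 1.
Row 2, column 3: row 2 has {1} and column 3 has {1, 3, 4, 5}, leaving only 2.
Row 2, column 2: row 2 has {1, 2} and column 2 has {1, 3, 4}, leaving only 5.
Row 4, column 2: row 4 has {1, 3, 4} and column 2 has {1, 3, 4, 5}, leaving only 2.
Row 4, column 1: row 4 has {1, 2, 3, 4} and column 1 has {1, 4}, leaving only 5.
So row 4 reads: 5 2 4 1 3.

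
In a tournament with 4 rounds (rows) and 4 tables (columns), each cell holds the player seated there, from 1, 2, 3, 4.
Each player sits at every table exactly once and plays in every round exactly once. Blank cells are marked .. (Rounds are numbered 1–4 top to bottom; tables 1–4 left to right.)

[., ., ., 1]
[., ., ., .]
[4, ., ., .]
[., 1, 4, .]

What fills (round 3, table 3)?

Round 3, table 3 is narrowed to {1, 2, 3}.
If it were 2, then round 4, table 1 would be left with no valid symbol.
If it were 3, then round 4, table 1 would be left with no valid symbol.
So round 3, table 3 must be 1.

1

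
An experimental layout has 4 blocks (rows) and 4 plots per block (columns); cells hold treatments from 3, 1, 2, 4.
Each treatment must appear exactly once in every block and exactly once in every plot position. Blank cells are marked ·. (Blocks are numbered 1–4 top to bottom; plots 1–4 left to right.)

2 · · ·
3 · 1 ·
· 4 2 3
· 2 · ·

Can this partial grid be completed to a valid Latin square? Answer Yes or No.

Block 2, plot 2: block 2 together with plot 2 already contain {3, 1, 2, 4} — every symbol — so nothing can go there. The grid has no valid completion.

No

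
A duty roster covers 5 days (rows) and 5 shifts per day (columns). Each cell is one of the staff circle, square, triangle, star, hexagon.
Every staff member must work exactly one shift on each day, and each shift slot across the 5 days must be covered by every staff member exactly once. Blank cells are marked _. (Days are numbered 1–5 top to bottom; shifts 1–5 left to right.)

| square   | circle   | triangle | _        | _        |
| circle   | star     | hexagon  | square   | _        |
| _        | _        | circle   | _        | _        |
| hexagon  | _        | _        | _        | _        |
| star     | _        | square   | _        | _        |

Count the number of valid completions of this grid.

Day 1, shift 4: eliminating its day and shift leaves {star, hexagon}.
Day 1, shift 5: eliminating its day and shift leaves {star, hexagon}.
Day 2, shift 5: eliminating its day and shift leaves {triangle}.
Day 3, shift 1: eliminating its day and shift leaves {triangle}.
Day 3, shift 2: eliminating its day and shift leaves {square, triangle, hexagon}.
Day 3, shift 4: eliminating its day and shift leaves {triangle, star, hexagon}.
Day 3, shift 5: eliminating its day and shift leaves {square, triangle, star, hexagon}.
Day 4, shift 2: eliminating its day and shift leaves {square, triangle}.
Day 4, shift 3: eliminating its day and shift leaves {star}.
Day 4, shift 4: eliminating its day and shift leaves {circle, triangle, star}.
Day 4, shift 5: eliminating its day and shift leaves {circle, square, triangle, star}.
Day 5, shift 2: eliminating its day and shift leaves {triangle, hexagon}.
Day 5, shift 4: eliminating its day and shift leaves {circle, triangle, hexagon}.
Day 5, shift 5: eliminating its day and shift leaves {circle, triangle, hexagon}.
Enumerating the assignments across these blanks that avoid any day or shift repeat gives 3 completions.

3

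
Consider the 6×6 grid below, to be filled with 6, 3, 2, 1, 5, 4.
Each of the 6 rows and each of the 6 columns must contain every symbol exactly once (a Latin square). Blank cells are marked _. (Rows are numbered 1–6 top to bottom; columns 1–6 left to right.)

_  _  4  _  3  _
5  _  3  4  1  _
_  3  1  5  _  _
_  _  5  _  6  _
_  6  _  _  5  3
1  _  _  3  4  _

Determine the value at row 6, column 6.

2

Row 2, column 2: row 2 has {3, 1, 5, 4} and column 2 has {6, 3}, leaving only 2.
Row 2, column 6: row 2 has {3, 2, 1, 5, 4} and column 6 has {3}, leaving only 6.
Row 3, column 5: row 3 has {3, 1, 5} and column 5 has {6, 3, 1, 5, 4}, leaving only 2.
Row 3, column 6: row 3 has {3, 2, 1, 5} and column 6 has {6, 3}, leaving only 4.
Row 3, column 1: row 3 has {3, 2, 1, 5, 4} and column 1 has {1, 5}, leaving only 6.
Row 1, column 1: row 1 has {3, 4} and column 1 has {6, 1, 5}, leaving only 2.
Row 5, column 1: row 5 has {6, 3, 5} and column 1 has {6, 2, 1, 5}, leaving only 4.
Row 4, column 1: row 4 has {6, 5} and column 1 has {6, 2, 1, 5, 4}, leaving only 3.
Row 5, column 3: row 5 has {6, 3, 5, 4} and column 3 has {3, 1, 5, 4}, leaving only 2.
Row 5, column 4: row 5 has {6, 3, 2, 5, 4} and column 4 has {3, 5, 4}, leaving only 1.
Row 1, column 4: row 1 has {3, 2, 4} and column 4 has {3, 1, 5, 4}, leaving only 6.
Row 4, column 4: row 4 has {6, 3, 5} and column 4 has {6, 3, 1, 5, 4}, leaving only 2.
Row 4, column 6: row 4 has {6, 3, 2, 5} and column 6 has {6, 3, 4}, leaving only 1.
Row 1, column 6: row 1 has {6, 3, 2, 4} and column 6 has {6, 3, 1, 4}, leaving only 5.
Row 6 already has {3, 1, 4} and column 6 already has {6, 3, 1, 5, 4}, so row 6, column 6 must be 2.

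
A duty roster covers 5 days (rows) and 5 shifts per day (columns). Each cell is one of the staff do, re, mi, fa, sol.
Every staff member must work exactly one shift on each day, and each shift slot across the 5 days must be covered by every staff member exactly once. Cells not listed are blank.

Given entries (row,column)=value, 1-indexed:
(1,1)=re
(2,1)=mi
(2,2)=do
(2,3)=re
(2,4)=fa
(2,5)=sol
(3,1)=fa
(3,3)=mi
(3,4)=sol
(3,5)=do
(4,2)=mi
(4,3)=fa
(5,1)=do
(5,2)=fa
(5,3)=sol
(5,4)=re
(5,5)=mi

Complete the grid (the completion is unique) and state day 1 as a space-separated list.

re sol do mi fa

Day 1, shift 2: day 1 has {re} and shift 2 has {do, mi, fa}, leaving only sol.
Day 1, shift 3: day 1 has {re, sol} and shift 3 has {re, mi, fa, sol}, leaving only do.
Day 1, shift 4: day 1 has {do, re, sol} and shift 4 has {re, fa, sol}, leaving only mi.
Day 1, shift 5: day 1 has {do, re, mi, sol} and shift 5 has {do, mi, sol}, leaving only fa.
So day 1 reads: re sol do mi fa.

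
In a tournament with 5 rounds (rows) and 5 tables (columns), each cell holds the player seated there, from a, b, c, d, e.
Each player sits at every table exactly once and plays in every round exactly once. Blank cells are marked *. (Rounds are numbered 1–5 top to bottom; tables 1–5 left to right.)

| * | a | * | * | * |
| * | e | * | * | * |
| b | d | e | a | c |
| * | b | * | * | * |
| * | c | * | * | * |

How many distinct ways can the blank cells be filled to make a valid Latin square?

Round 1, table 1: eliminating its round and table leaves {c, d, e}.
Round 1, table 3: eliminating its round and table leaves {b, c, d}.
Round 1, table 4: eliminating its round and table leaves {b, c, d, e}.
Round 1, table 5: eliminating its round and table leaves {b, d, e}.
Round 2, table 1: eliminating its round and table leaves {a, c, d}.
Round 2, table 3: eliminating its round and table leaves {a, b, c, d}.
Round 2, table 4: eliminating its round and table leaves {b, c, d}.
Round 2, table 5: eliminating its round and table leaves {a, b, d}.
Round 4, table 1: eliminating its round and table leaves {a, c, d, e}.
Round 4, table 3: eliminating its round and table leaves {a, c, d}.
Round 4, table 4: eliminating its round and table leaves {c, d, e}.
Round 4, table 5: eliminating its round and table leaves {a, d, e}.
Round 5, table 1: eliminating its round and table leaves {a, d, e}.
Round 5, table 3: eliminating its round and table leaves {a, b, d}.
Round 5, table 4: eliminating its round and table leaves {b, d, e}.
Round 5, table 5: eliminating its round and table leaves {a, b, d, e}.
Enumerating the assignments across these blanks that avoid any round or table repeat gives 56 completions.

56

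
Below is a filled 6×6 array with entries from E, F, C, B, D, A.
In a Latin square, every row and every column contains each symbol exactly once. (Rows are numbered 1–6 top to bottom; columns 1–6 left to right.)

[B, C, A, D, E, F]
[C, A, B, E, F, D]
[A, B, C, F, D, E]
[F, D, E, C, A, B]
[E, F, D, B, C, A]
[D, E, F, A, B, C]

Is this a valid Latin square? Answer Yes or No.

Yes

Each row is a permutation of the 6 symbols, and so is each column.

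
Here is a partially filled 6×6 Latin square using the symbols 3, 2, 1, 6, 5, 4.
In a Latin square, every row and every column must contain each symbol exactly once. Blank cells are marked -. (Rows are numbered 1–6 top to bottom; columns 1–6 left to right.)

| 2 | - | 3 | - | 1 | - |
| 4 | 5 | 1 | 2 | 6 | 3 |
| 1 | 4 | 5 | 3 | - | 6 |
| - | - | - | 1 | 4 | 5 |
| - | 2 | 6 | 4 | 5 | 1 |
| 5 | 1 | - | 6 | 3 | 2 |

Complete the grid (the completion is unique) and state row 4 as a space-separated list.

6 3 2 1 4 5

Row 4, column 3: row 4 has {1, 5, 4} and column 3 has {3, 1, 6, 5}, leaving only 2.
Row 1, column 2: row 1 has {3, 2, 1} and column 2 has {2, 1, 5, 4}, leaving only 6.
Row 4, column 2: row 4 has {2, 1, 5, 4} and column 2 has {2, 1, 6, 5, 4}, leaving only 3.
Row 4, column 1: row 4 has {3, 2, 1, 5, 4} and column 1 has {2, 1, 5, 4}, leaving only 6.
So row 4 reads: 6 3 2 1 4 5.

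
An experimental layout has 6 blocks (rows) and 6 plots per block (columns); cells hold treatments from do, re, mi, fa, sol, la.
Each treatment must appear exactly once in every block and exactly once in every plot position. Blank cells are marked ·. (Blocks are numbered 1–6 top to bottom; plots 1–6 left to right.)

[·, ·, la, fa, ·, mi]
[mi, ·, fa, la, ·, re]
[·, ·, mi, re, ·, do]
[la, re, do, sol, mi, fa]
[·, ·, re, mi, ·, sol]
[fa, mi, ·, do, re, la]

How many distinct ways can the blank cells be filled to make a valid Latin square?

Block 1, plot 1: eliminating its block and plot leaves {do, re, sol}.
Block 1, plot 2: eliminating its block and plot leaves {do, sol}.
Block 1, plot 5: eliminating its block and plot leaves {do, sol}.
Block 2, plot 2: eliminating its block and plot leaves {do, sol}.
Block 2, plot 5: eliminating its block and plot leaves {do, sol}.
Block 3, plot 1: eliminating its block and plot leaves {sol}.
Block 3, plot 2: eliminating its block and plot leaves {fa, sol, la}.
Block 3, plot 5: eliminating its block and plot leaves {fa, sol, la}.
Block 5, plot 1: eliminating its block and plot leaves {do}.
Block 5, plot 2: eliminating its block and plot leaves {do, fa, la}.
Block 5, plot 5: eliminating its block and plot leaves {do, fa, la}.
Block 6, plot 3: eliminating its block and plot leaves {sol}.
Enumerating the assignments across these blanks that avoid any block or plot repeat gives 4 completions.

4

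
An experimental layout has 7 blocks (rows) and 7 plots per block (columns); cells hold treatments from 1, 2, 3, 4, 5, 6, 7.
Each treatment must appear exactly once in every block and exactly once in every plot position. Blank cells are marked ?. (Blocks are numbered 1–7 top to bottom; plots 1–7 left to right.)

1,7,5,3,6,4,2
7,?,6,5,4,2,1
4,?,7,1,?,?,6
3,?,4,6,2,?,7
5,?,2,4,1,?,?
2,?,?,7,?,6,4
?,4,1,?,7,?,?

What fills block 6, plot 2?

1

Block 2, plot 2: block 2 has {1, 2, 4, 5, 6, 7} and plot 2 has {4, 7}, leaving only 3.
Block 5, plot 2: block 5 has {1, 2, 4, 5} and plot 2 has {3, 4, 7}, leaving only 6.
Block 5, plot 7: block 5 has {1, 2, 4, 5, 6} and plot 7 has {1, 2, 4, 6, 7}, leaving only 3.
Block 5, plot 6: block 5 has {1, 2, 3, 4, 5, 6} and plot 6 has {2, 4, 6}, leaving only 7.
Block 6, plot 3: block 6 has {2, 4, 6, 7} and plot 3 has {1, 2, 4, 5, 6, 7}, leaving only 3.
Block 6, plot 5: block 6 has {2, 3, 4, 6, 7} and plot 5 has {1, 2, 4, 6, 7}, leaving only 5.
Block 6 already has {2, 3, 4, 5, 6, 7} and plot 2 already has {3, 4, 6, 7}, so block 6, plot 2 must be 1.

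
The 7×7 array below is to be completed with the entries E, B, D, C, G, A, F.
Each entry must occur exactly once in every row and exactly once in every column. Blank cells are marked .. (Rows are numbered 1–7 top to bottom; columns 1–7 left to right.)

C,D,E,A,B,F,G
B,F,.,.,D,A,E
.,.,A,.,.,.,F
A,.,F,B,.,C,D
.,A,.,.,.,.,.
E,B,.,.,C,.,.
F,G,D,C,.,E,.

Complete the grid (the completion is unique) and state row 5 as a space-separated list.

D A B E F G C

Row 2, column 4: row 2 has {E, B, D, A, F} and column 4 has {B, C, A}, leaving only G.
Row 2, column 3: row 2 has {E, B, D, G, A, F} and column 3 has {E, D, A, F}, leaving only C.
Row 4, column 2: row 4 has {B, D, C, A, F} and column 2 has {B, D, G, A, F}, leaving only E.
Row 3, column 2: row 3 has {A, F} and column 2 has {E, B, D, G, A, F}, leaving only C.
Row 4, column 5: row 4 has {E, B, D, C, A, F} and column 5 has {B, D, C}, leaving only G.
Row 3, column 5: row 3 has {C, A, F} and column 5 has {B, D, C, G}, leaving only E.
Row 5, column 5: row 5 has {A} and column 5 has {E, B, D, C, G}, leaving only F.
Row 3, column 4: row 3 has {E, C, A, F} and column 4 has {B, C, G, A}, leaving only D.
Row 5, column 4: row 5 has {A, F} and column 4 has {B, D, C, G, A}, leaving only E.
Row 3, column 1: row 3 has {E, D, C, A, F} and column 1 has {E, B, C, A, F}, leaving only G.
Row 5, column 1: row 5 has {E, A, F} and column 1 has {E, B, C, G, A, F}, leaving only D.
Row 3, column 6: row 3 has {E, D, C, G, A, F} and column 6 has {E, C, A, F}, leaving only B.
Row 5, column 6: row 5 has {E, D, A, F} and column 6 has {E, B, C, A, F}, leaving only G.
Row 5, column 3: row 5 has {E, D, G, A, F} and column 3 has {E, D, C, A, F}, leaving only B.
Row 5, column 7: row 5 has {E, B, D, G, A, F} and column 7 has {E, D, G, F}, leaving only C.
So row 5 reads: D A B E F G C.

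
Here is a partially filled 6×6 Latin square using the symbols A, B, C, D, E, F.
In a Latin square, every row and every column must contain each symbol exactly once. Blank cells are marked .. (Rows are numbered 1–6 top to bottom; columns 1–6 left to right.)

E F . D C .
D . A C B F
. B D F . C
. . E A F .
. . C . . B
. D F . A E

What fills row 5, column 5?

D

Row 1, column 3: row 1 has {C, D, E, F} and column 3 has {A, C, D, E, F}, leaving only B.
Row 1, column 6: row 1 has {B, C, D, E, F} and column 6 has {B, C, E, F}, leaving only A.
Row 2, column 2: row 2 has {A, B, C, D, F} and column 2 has {B, D, F}, leaving only E.
Row 3, column 1: row 3 has {B, C, D, F} and column 1 has {D, E}, leaving only A.
Row 3, column 5: row 3 has {A, B, C, D, F} and column 5 has {A, B, C, F}, leaving only E.
Row 5 already has {B, C} and column 5 already has {A, B, C, E, F}, so row 5, column 5 must be D.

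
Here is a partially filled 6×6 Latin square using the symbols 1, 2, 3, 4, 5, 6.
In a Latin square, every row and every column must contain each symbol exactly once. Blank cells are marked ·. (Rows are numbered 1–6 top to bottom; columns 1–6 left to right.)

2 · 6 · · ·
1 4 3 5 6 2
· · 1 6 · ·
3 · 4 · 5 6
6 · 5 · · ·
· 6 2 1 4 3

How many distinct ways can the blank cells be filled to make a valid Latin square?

3

Row 1, column 2: eliminating its row and column leaves {1, 3, 5}.
Row 1, column 4: eliminating its row and column leaves {3, 4}.
Row 1, column 5: eliminating its row and column leaves {1, 3}.
Row 1, column 6: eliminating its row and column leaves {1, 4, 5}.
Row 3, column 1: eliminating its row and column leaves {4, 5}.
Row 3, column 2: eliminating its row and column leaves {2, 3, 5}.
Row 3, column 5: eliminating its row and column leaves {2, 3}.
Row 3, column 6: eliminating its row and column leaves {4, 5}.
Row 4, column 2: eliminating its row and column leaves {1, 2}.
Row 4, column 4: eliminating its row and column leaves {2}.
Row 5, column 2: eliminating its row and column leaves {1, 2, 3}.
Row 5, column 4: eliminating its row and column leaves {2, 3, 4}.
Row 5, column 5: eliminating its row and column leaves {1, 2, 3}.
Row 5, column 6: eliminating its row and column leaves {1, 4}.
Row 6, column 1: eliminating its row and column leaves {5}.
Enumerating the assignments across these blanks that avoid any row or column repeat gives 3 completions.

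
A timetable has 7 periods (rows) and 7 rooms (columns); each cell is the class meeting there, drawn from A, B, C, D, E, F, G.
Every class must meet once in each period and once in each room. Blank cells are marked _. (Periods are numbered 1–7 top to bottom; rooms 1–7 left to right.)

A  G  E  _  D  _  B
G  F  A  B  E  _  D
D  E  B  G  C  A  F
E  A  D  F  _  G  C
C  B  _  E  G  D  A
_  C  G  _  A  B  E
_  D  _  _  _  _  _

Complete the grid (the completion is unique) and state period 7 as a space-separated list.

Period 7, room 7: period 7 has {D} and room 7 has {A, B, C, D, E, F}, leaving only G.
Period 1, room 4: period 1 has {A, B, D, E, G} and room 4 has {B, E, F, G}, leaving only C.
Period 7, room 4: period 7 has {D, G} and room 4 has {B, C, E, F, G}, leaving only A.
Period 1, room 6: period 1 has {A, B, C, D, E, G} and room 6 has {A, B, D, G}, leaving only F.
Period 2, room 6: period 2 has {A, B, D, E, F, G} and room 6 has {A, B, D, F, G}, leaving only C.
Period 7, room 6: period 7 has {A, D, G} and room 6 has {A, B, C, D, F, G}, leaving only E.
Period 4, room 5: period 4 has {A, C, D, E, F, G} and room 5 has {A, C, D, E, G}, leaving only B.
Period 7, room 5: period 7 has {A, D, E, G} and room 5 has {A, B, C, D, E, G}, leaving only F.
Period 7, room 1: period 7 has {A, D, E, F, G} and room 1 has {A, C, D, E, G}, leaving only B.
Period 7, room 3: period 7 has {A, B, D, E, F, G} and room 3 has {A, B, D, E, G}, leaving only C.
So period 7 reads: B D C A F E G.

B D C A F E G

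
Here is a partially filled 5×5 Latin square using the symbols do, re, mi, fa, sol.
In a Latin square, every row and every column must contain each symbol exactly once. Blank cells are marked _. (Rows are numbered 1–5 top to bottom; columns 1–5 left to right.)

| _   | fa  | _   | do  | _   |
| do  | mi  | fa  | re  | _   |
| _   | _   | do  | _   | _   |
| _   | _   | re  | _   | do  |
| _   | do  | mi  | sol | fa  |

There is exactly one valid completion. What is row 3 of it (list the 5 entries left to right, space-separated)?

sol re do fa mi

Row 1, column 3: row 1 has {do, fa} and column 3 has {do, re, mi, fa}, leaving only sol.
Row 2, column 5: row 2 has {do, re, mi, fa} and column 5 has {do, fa}, leaving only sol.
Row 4, column 2: row 4 has {do, re} and column 2 has {do, mi, fa}, leaving only sol.
Row 3, column 2: row 3 has {do} and column 2 has {do, mi, fa, sol}, leaving only re.
Row 3, column 5: row 3 has {do, re} and column 5 has {do, fa, sol}, leaving only mi.
Row 3, column 4: row 3 has {do, re, mi} and column 4 has {do, re, sol}, leaving only fa.
Row 3, column 1: row 3 has {do, re, mi, fa} and column 1 has {do}, leaving only sol.
So row 3 reads: sol re do fa mi.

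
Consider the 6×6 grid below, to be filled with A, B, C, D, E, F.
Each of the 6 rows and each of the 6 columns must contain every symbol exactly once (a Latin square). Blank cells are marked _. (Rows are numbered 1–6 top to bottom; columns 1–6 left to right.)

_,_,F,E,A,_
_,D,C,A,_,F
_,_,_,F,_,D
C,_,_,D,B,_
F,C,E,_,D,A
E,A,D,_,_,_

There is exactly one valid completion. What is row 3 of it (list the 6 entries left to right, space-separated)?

Row 1, column 2: row 1 has {A, E, F} and column 2 has {A, C, D}, leaving only B.
Row 3, column 2: row 3 has {D, F} and column 2 has {A, B, C, D}, leaving only E.
Row 3, column 5: row 3 has {D, E, F} and column 5 has {A, B, D}, leaving only C.
Row 1, column 1: row 1 has {A, B, E, F} and column 1 has {C, E, F}, leaving only D.
Row 1, column 6: row 1 has {A, B, D, E, F} and column 6 has {A, D, F}, leaving only C.
Row 2, column 1: row 2 has {A, C, D, F} and column 1 has {C, D, E, F}, leaving only B.
Row 3, column 1: row 3 has {C, D, E, F} and column 1 has {B, C, D, E, F}, leaving only A.
Row 3, column 3: row 3 has {A, C, D, E, F} and column 3 has {C, D, E, F}, leaving only B.
So row 3 reads: A E B F C D.

A E B F C D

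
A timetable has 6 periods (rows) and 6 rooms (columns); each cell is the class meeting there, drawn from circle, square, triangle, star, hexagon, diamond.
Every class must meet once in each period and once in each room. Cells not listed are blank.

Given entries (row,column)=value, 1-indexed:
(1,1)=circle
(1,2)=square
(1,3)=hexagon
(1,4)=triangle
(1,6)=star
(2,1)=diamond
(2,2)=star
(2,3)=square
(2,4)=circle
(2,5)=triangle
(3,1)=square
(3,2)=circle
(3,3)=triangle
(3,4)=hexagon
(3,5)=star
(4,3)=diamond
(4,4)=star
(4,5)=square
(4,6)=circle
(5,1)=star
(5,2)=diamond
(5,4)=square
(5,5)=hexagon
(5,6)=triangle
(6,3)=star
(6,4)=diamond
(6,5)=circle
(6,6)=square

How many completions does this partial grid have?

Period 1, room 5: eliminating its period and room leaves {diamond}.
Period 2, room 6: eliminating its period and room leaves {hexagon}.
Period 3, room 6: eliminating its period and room leaves {diamond}.
Period 4, room 1: eliminating its period and room leaves {triangle, hexagon}.
Period 4, room 2: eliminating its period and room leaves {triangle, hexagon}.
Period 5, room 3: eliminating its period and room leaves {circle}.
Period 6, room 1: eliminating its period and room leaves {triangle, hexagon}.
Period 6, room 2: eliminating its period and room leaves {triangle, hexagon}.
Enumerating the assignments across these blanks that avoid any period or room repeat gives 2 completions.

2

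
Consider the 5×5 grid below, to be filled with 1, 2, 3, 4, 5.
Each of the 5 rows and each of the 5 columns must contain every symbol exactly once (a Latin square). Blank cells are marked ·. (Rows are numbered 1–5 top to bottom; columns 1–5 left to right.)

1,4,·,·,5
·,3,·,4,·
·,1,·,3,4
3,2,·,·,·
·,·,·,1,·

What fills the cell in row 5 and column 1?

4

Row 1, column 4: row 1 has {1, 4, 5} and column 4 has {1, 3, 4}, leaving only 2.
Row 1, column 3: row 1 has {1, 2, 4, 5} and column 3 has {}, leaving only 3.
Row 4, column 4: row 4 has {2, 3} and column 4 has {1, 2, 3, 4}, leaving only 5.
Row 4, column 5: row 4 has {2, 3, 5} and column 5 has {4, 5}, leaving only 1.
Row 2, column 5: row 2 has {3, 4} and column 5 has {1, 4, 5}, leaving only 2.
Row 2, column 1: row 2 has {2, 3, 4} and column 1 has {1, 3}, leaving only 5.
Row 2, column 3: row 2 has {2, 3, 4, 5} and column 3 has {3}, leaving only 1.
Row 3, column 1: row 3 has {1, 3, 4} and column 1 has {1, 3, 5}, leaving only 2.
Row 5 already has {1} and column 1 already has {1, 2, 3, 5}, so row 5, column 1 must be 4.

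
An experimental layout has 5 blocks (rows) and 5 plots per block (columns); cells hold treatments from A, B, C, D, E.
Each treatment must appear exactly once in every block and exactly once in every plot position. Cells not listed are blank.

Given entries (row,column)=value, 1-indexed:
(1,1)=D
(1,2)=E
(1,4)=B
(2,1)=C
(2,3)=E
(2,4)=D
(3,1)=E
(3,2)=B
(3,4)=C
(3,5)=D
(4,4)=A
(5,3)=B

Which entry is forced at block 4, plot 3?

D

Block 2, plot 2: block 2 has {C, D, E} and plot 2 has {B, E}, leaving only A.
Block 2, plot 5: block 2 has {A, C, D, E} and plot 5 has {D}, leaving only B.
Block 3, plot 3: block 3 has {B, C, D, E} and plot 3 has {B, E}, leaving only A.
Block 1, plot 3: block 1 has {B, D, E} and plot 3 has {A, B, E}, leaving only C.
Block 4 already has {A} and plot 3 already has {A, B, C, E}, so block 4, plot 3 must be D.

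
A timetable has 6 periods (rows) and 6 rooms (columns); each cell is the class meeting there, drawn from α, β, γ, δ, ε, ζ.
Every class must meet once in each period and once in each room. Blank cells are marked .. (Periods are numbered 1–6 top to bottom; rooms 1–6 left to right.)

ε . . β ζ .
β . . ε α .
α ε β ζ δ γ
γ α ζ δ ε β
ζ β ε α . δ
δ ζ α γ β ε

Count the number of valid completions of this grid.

Period 1, room 2: eliminating its period and room leaves {γ, δ}.
Period 1, room 3: eliminating its period and room leaves {γ, δ}.
Period 1, room 6: eliminating its period and room leaves {α}.
Period 2, room 2: eliminating its period and room leaves {γ, δ}.
Period 2, room 3: eliminating its period and room leaves {γ, δ}.
Period 2, room 6: eliminating its period and room leaves {ζ}.
Period 5, room 5: eliminating its period and room leaves {γ}.
Enumerating the assignments across these blanks that avoid any period or room repeat gives 2 completions.

2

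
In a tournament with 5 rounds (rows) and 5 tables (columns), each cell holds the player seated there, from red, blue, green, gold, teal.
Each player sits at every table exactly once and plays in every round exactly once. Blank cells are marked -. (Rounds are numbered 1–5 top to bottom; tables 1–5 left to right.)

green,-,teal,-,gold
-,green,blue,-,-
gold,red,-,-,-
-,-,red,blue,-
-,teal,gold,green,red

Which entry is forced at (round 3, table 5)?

blue

Round 1, table 2: round 1 has {green, gold, teal} and table 2 has {red, green, teal}, leaving only blue.
Round 1, table 4: round 1 has {blue, green, gold, teal} and table 4 has {blue, green}, leaving only red.
Round 2, table 5: round 2 has {blue, green} and table 5 has {red, gold}, leaving only teal.
Round 2, table 1: round 2 has {blue, green, teal} and table 1 has {green, gold}, leaving only red.
Round 2, table 4: round 2 has {red, blue, green, teal} and table 4 has {red, blue, green}, leaving only gold.
Round 3, table 3: round 3 has {red, gold} and table 3 has {red, blue, gold, teal}, leaving only green.
Round 3 already has {red, green, gold} and table 5 already has {red, gold, teal}, so round 3, table 5 must be blue.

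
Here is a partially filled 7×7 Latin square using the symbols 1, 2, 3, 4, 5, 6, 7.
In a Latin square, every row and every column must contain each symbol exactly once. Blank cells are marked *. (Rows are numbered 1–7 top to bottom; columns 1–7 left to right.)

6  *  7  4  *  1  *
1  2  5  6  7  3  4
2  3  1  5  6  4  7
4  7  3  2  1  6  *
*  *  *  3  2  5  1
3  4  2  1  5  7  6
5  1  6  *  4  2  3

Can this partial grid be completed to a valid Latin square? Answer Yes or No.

No row or column among the givens repeats a symbol, and propagating forced cells runs into no contradiction.
One valid completion exists (for instance, 6 5 7 4 3 1 2 / 1 2 5 6 7 3 4 / 2 3 1 5 6 4 7 / 4 7 3 2 1 6 5 / 7 6 4 3 2 5 1 / 3 4 2 1 5 7 6 / 5 1 6 7 4 2 3).

Yes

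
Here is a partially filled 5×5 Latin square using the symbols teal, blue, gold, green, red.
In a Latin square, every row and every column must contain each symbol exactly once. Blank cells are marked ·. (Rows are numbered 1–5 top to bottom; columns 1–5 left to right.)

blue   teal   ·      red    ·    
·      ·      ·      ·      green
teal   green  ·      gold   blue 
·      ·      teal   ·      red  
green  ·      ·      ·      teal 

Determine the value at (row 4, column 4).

green

Row 1, column 5: row 1 has {teal, blue, red} and column 5 has {teal, blue, green, red}, leaving only gold.
Row 1, column 3: row 1 has {teal, blue, gold, red} and column 3 has {teal}, leaving only green.
Row 3, column 3: row 3 has {teal, blue, gold, green} and column 3 has {teal, green}, leaving only red.
Row 4, column 1: row 4 has {teal, red} and column 1 has {teal, blue, green}, leaving only gold.
Row 2, column 1: row 2 has {green} and column 1 has {teal, blue, gold, green}, leaving only red.
Row 4, column 2: row 4 has {teal, gold, red} and column 2 has {teal, green}, leaving only blue.
Row 4 already has {teal, blue, gold, red} and column 4 already has {gold, red}, so row 4, column 4 must be green.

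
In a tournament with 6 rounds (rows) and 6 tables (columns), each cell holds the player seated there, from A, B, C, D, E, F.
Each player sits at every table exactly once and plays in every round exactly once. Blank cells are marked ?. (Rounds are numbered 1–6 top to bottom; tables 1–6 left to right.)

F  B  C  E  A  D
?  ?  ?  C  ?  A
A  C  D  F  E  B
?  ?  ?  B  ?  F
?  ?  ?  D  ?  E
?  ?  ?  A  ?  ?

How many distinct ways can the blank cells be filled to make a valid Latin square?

20

Round 2, table 1: eliminating its round and table leaves {B, D, E}.
Round 2, table 2: eliminating its round and table leaves {D, E, F}.
Round 2, table 3: eliminating its round and table leaves {B, E, F}.
Round 2, table 5: eliminating its round and table leaves {B, D, F}.
Round 4, table 1: eliminating its round and table leaves {C, D, E}.
Round 4, table 2: eliminating its round and table leaves {A, D, E}.
Round 4, table 3: eliminating its round and table leaves {A, E}.
Round 4, table 5: eliminating its round and table leaves {C, D}.
Round 5, table 1: eliminating its round and table leaves {B, C}.
Round 5, table 2: eliminating its round and table leaves {A, F}.
Round 5, table 3: eliminating its round and table leaves {A, B, F}.
Round 5, table 5: eliminating its round and table leaves {B, C, F}.
Round 6, table 1: eliminating its round and table leaves {B, C, D, E}.
Round 6, table 2: eliminating its round and table leaves {D, E, F}.
Round 6, table 3: eliminating its round and table leaves {B, E, F}.
Round 6, table 5: eliminating its round and table leaves {B, C, D, F}.
Round 6, table 6: eliminating its round and table leaves {C}.
Enumerating the assignments across these blanks that avoid any round or table repeat gives 20 completions.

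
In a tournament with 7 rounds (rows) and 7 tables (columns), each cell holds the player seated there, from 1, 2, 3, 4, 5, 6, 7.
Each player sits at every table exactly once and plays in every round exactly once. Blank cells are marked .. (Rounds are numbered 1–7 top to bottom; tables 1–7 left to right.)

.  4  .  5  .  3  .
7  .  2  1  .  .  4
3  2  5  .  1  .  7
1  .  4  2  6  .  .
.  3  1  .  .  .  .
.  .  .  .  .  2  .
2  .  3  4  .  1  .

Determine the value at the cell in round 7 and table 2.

Round 1, table 1: round 1 has {3, 4, 5} and table 1 has {1, 2, 3, 7}, leaving only 6.
Round 1, table 3: round 1 has {3, 4, 5, 6} and table 3 has {1, 2, 3, 4, 5}, leaving only 7.
Round 1, table 5: round 1 has {3, 4, 5, 6, 7} and table 5 has {1, 6}, leaving only 2.
Round 1, table 7: round 1 has {2, 3, 4, 5, 6, 7} and table 7 has {4, 7}, leaving only 1.
Round 3, table 4: round 3 has {1, 2, 3, 5, 7} and table 4 has {1, 2, 4, 5}, leaving only 6.
Round 3, table 6: round 3 has {1, 2, 3, 5, 6, 7} and table 6 has {1, 2, 3}, leaving only 4.
Round 5, table 4: round 5 has {1, 3} and table 4 has {1, 2, 4, 5, 6}, leaving only 7.
Round 6, table 3: round 6 has {2} and table 3 has {1, 2, 3, 4, 5, 7}, leaving only 6.
Round 6, table 4: round 6 has {2, 6} and table 4 has {1, 2, 4, 5, 6, 7}, leaving only 3.
Round 6, table 7: round 6 has {2, 3, 6} and table 7 has {1, 4, 7}, leaving only 5.
Round 4, table 7: round 4 has {1, 2, 4, 6} and table 7 has {1, 4, 5, 7}, leaving only 3.
Round 6, table 1: round 6 has {2, 3, 5, 6} and table 1 has {1, 2, 3, 6, 7}, leaving only 4.
Round 5, table 1: round 5 has {1, 3, 7} and table 1 has {1, 2, 3, 4, 6, 7}, leaving only 5.
Round 5, table 5: round 5 has {1, 3, 5, 7} and table 5 has {1, 2, 6}, leaving only 4.
Round 5, table 6: round 5 has {1, 3, 4, 5, 7} and table 6 has {1, 2, 3, 4}, leaving only 6.
Round 2, table 6: round 2 has {1, 2, 4, 7} and table 6 has {1, 2, 3, 4, 6}, leaving only 5.
Round 2, table 2: round 2 has {1, 2, 4, 5, 7} and table 2 has {2, 3, 4}, leaving only 6.
Round 2, table 5: round 2 has {1, 2, 4, 5, 6, 7} and table 5 has {1, 2, 4, 6}, leaving only 3.
Round 4, table 6: round 4 has {1, 2, 3, 4, 6} and table 6 has {1, 2, 3, 4, 5, 6}, leaving only 7.
Round 4, table 2: round 4 has {1, 2, 3, 4, 6, 7} and table 2 has {2, 3, 4, 6}, leaving only 5.
Round 7 already has {1, 2, 3, 4} and table 2 already has {2, 3, 4, 5, 6}, so round 7, table 2 must be 7.

7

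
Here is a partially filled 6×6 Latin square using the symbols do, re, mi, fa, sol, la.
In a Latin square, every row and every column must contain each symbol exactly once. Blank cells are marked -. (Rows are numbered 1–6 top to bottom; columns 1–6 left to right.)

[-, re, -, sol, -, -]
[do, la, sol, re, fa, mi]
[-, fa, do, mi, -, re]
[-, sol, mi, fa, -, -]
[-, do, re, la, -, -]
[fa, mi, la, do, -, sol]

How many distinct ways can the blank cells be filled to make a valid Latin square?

Row 1, column 1: eliminating its row and column leaves {mi, la}.
Row 1, column 3: eliminating its row and column leaves {fa}.
Row 1, column 5: eliminating its row and column leaves {do, mi, la}.
Row 1, column 6: eliminating its row and column leaves {do, fa, la}.
Row 3, column 1: eliminating its row and column leaves {sol, la}.
Row 3, column 5: eliminating its row and column leaves {sol, la}.
Row 4, column 1: eliminating its row and column leaves {re, la}.
Row 4, column 5: eliminating its row and column leaves {do, re, la}.
Row 4, column 6: eliminating its row and column leaves {do, la}.
Row 5, column 1: eliminating its row and column leaves {mi, sol}.
Row 5, column 5: eliminating its row and column leaves {mi, sol}.
Row 5, column 6: eliminating its row and column leaves {fa}.
Row 6, column 5: eliminating its row and column leaves {re}.
Enumerating the assignments across these blanks that avoid any row or column repeat gives 3 completions.

3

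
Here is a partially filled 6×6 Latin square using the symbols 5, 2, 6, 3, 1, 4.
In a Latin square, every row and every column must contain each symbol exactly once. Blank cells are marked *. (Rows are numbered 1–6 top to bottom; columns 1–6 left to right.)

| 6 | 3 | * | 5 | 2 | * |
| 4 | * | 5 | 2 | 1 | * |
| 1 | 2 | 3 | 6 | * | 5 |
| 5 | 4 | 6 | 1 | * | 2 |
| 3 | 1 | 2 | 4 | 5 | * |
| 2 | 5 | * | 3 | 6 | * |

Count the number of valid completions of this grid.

Row 1, column 3: eliminating its row and column leaves {1, 4}.
Row 1, column 6: eliminating its row and column leaves {1, 4}.
Row 2, column 2: eliminating its row and column leaves {6}.
Row 2, column 6: eliminating its row and column leaves {6, 3}.
Row 3, column 5: eliminating its row and column leaves {4}.
Row 4, column 5: eliminating its row and column leaves {3}.
Row 5, column 6: eliminating its row and column leaves {6}.
Row 6, column 3: eliminating its row and column leaves {1, 4}.
Row 6, column 6: eliminating its row and column leaves {1, 4}.
Enumerating the assignments across these blanks that avoid any row or column repeat gives 2 completions.

2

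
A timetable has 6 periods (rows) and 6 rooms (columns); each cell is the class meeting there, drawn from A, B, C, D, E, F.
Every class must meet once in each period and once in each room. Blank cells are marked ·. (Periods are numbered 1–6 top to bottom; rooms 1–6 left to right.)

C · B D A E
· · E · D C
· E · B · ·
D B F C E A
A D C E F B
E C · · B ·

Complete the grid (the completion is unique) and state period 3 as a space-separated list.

F E A B C D

Period 3, room 1: period 3 has {B, E} and room 1 has {A, C, D, E}, leaving only F.
Period 3, room 5: period 3 has {B, E, F} and room 5 has {A, B, D, E, F}, leaving only C.
Period 3, room 6: period 3 has {B, C, E, F} and room 6 has {A, B, C, E}, leaving only D.
Period 3, room 3: period 3 has {B, C, D, E, F} and room 3 has {B, C, E, F}, leaving only A.
So period 3 reads: F E A B C D.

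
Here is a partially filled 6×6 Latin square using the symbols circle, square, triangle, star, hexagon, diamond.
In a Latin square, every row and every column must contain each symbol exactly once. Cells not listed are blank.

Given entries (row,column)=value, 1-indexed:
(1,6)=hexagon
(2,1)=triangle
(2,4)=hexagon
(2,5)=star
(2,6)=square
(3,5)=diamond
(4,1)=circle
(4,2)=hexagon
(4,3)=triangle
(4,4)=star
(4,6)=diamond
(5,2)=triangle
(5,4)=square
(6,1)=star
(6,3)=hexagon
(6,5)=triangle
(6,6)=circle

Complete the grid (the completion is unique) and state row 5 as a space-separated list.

diamond triangle circle square hexagon star

Row 5, column 6: row 5 has {square, triangle} and column 6 has {circle, square, hexagon, diamond}, leaving only star.
Row 3, column 6: row 3 has {diamond} and column 6 has {circle, square, star, hexagon, diamond}, leaving only triangle.
Row 3, column 4: row 3 has {triangle, diamond} and column 4 has {square, star, hexagon}, leaving only circle.
Row 4, column 5: row 4 has {circle, triangle, star, hexagon, diamond} and column 5 has {triangle, star, diamond}, leaving only square.
Row 1, column 5: row 1 has {hexagon} and column 5 has {square, triangle, star, diamond}, leaving only circle.
Row 5, column 5: row 5 has {square, triangle, star} and column 5 has {circle, square, triangle, star, diamond}, leaving only hexagon.
Row 5, column 1: row 5 has {square, triangle, star, hexagon} and column 1 has {circle, triangle, star}, leaving only diamond.
Row 5, column 3: row 5 has {square, triangle, star, hexagon, diamond} and column 3 has {triangle, hexagon}, leaving only circle.
So row 5 reads: diamond triangle circle square hexagon star.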